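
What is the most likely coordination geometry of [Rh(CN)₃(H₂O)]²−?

square planar

Ligand charges: each cyanide is −1; water is neutral. With an overall charge of −2 the rhodium centre must be in the +1 oxidation state.
Rh sits in group 9, so the d-electron count is 9 − 1 = 8.
Coordination number: 4.
A 4d d⁸ ion has a large crystal-field splitting; square planar leaves the high-energy d_{x²−y²} orbital empty and maximises CFSE.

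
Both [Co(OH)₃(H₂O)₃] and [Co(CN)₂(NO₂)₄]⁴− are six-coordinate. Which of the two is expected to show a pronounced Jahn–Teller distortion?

[Co(OH)₃(H₂O)₃]: Ligand charges: each hydroxide is −1; water is neutral. With an overall charge of 0 the cobalt centre must be in the +3 oxidation state. Co sits in group 9, so the d-electron count is 9 − 3 = 6. Co(III) has an exceptionally large octahedral splitting and is low-spin with essentially every ligand except fluoride. The d⁶ configuration leaves the e_g set evenly filled (or empty) — no strong Jahn–Teller driving force.
[Co(CN)₂(NO₂)₄]⁴−: Summing ligand charges against the −4 overall charge gives an oxidation state of +2 for cobalt. Cobalt is a group-9 element; Co(II) is therefore d⁷. Cyanide and nitro (N-bound nitrite) are strong-field ligands (high in the spectrochemical series) for a first-row metal, so the complex is low-spin. The t₂g⁶e_g¹ (low-spin) configuration has an unevenly filled e_g set; the Jahn–Teller theorem predicts a tetragonal distortion (typically axial elongation) to lift the degeneracy.

[Co(CN)₂(NO₂)₄]⁴−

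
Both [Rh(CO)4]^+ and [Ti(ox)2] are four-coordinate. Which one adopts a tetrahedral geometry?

For [Rh(CO)4]^+: Summing ligand charges against the +1 overall charge gives an oxidation state of +1 for rhodium. Rhodium is a group-9 element; Rh(I) is therefore d⁸. A 4d d⁸ ion has a large crystal-field splitting; square planar leaves the high-energy d_{x²−y²} orbital empty and maximises CFSE. → square planar.
For [Ti(ox)2]: Ligand charges: each oxalate is −2. With an overall charge of 0 the titanium centre must be in the +4 oxidation state. Titanium is a group-4 element; Ti(IV) is therefore d⁰. A d⁰ ion has no crystal-field stabilisation preference between square planar and tetrahedral, so four ligands adopt the sterically favoured tetrahedral geometry. → tetrahedral.

[Ti(ox)2]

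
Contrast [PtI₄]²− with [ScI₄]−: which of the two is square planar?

For [PtI₄]²−: Summing ligand charges against the −2 overall charge gives an oxidation state of +2 for platinum. Group 10 minus oxidation state 2 gives a d⁸ configuration. A 5d d⁸ ion has a large crystal-field splitting; square planar leaves the high-energy d_{x²−y²} orbital empty and maximises CFSE. → square planar.
For [ScI₄]−: Each iodide is −1; balancing the −1 overall charge requires Sc(III). Sc sits in group 3, so the d-electron count is 3 − 3 = 0. A d⁰ ion has no crystal-field stabilisation preference between square planar and tetrahedral, so four ligands adopt the sterically favoured tetrahedral geometry. → tetrahedral.

[PtI₄]²−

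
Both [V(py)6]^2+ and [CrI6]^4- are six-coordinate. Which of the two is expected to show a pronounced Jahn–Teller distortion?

[CrI6]^4-

[V(py)6]^2+: Ligand charges: pyridine is neutral. With an overall charge of +2 the vanadium centre must be in the +2 oxidation state. V sits in group 5, so the d-electron count is 5 − 2 = 3. The d³ configuration leaves the e_g set evenly filled (or empty) — no strong Jahn–Teller driving force.
[CrI6]^4-: Each iodide is −1; balancing the −4 overall charge requires Cr(II). Group 6 minus oxidation state 2 gives a d⁴ configuration. Iodide is a weak-field ligand for a first-row metal, so the complex is high-spin. The t₂g³e_g¹ (high-spin) configuration has an unevenly filled e_g set; the Jahn–Teller theorem predicts a tetragonal distortion (typically axial elongation) to lift the degeneracy.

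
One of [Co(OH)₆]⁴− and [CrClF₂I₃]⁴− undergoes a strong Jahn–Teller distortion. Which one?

[CrClF₂I₃]⁴−

[Co(OH)₆]⁴−: Each hydroxide is −1; balancing the −4 overall charge requires Co(II). Group 9 minus oxidation state 2 gives a d⁷ configuration. Hydroxide is a weak-field ligand for a first-row metal, so the complex is high-spin. The d⁷ configuration leaves the e_g set evenly filled (or empty) — no strong Jahn–Teller driving force.
[CrClF₂I₃]⁴−: Each chloride is −1; each fluoride is −1; each iodide is −1; balancing the −4 overall charge requires Cr(II). Cr sits in group 6, so the d-electron count is 6 − 2 = 4. Chloride, fluoride, and iodide are weak-field ligands for a first-row metal, so the complex is high-spin. The t₂g³e_g¹ (high-spin) configuration has an unevenly filled e_g set; the Jahn–Teller theorem predicts a tetragonal distortion (typically axial elongation) to lift the degeneracy.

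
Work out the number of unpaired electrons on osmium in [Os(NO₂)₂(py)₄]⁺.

Each nitro (N-bound nitrite) is −1; pyridine is neutral; balancing the +1 overall charge requires Os(III).
Osmium is a group-8 element; Os(III) is therefore d⁵.
The spin state decides the count: a 5d ion has a large Δₒ and is invariably low-spin.
An octahedral low-spin d⁵ ion is t₂g⁵e_g⁰, giving 1 unpaired electron.

1 unpaired electron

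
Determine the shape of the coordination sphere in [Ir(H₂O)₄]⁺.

square planar

Ligand charges: water is neutral. With an overall charge of +1 the iridium centre must be in the +1 oxidation state.
Iridium is a group-9 element; Ir(I) is therefore d⁸.
With 4 monodentate ligands the coordination number is 4.
A 5d d⁸ ion has a large crystal-field splitting; square planar leaves the high-energy d_{x²−y²} orbital empty and maximises CFSE.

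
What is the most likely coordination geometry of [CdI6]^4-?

Each iodide is −1; balancing the −4 overall charge requires Cd(II).
Group 12 minus oxidation state 2 gives a d¹⁰ configuration.
Coordination number: 6.
Six donors around a single metal centre give an octahedral coordination sphere.

octahedral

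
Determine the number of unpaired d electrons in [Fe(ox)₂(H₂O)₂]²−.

4 unpaired electrons

Each oxalate is −2; water is neutral; balancing the −2 overall charge requires Fe(II).
Group 8 minus oxidation state 2 gives a d⁶ configuration.
Counting donor atoms: 2×oxalate (bidentate) → 4 donors; 2×water (monodentate) → 2 donors. Coordination number = 6.
The spin state decides the count: Oxalate is a weak-field ligand for a first-row metal, so the complex is high-spin.
An octahedral high-spin d⁶ ion is t₂g⁴e_g², giving 4 unpaired electrons.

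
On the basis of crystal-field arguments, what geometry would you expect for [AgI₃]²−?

Ligand charges: each iodide is −1. With an overall charge of −2 the silver centre must be in the +1 oxidation state.
Group 11 minus oxidation state 1 gives a d¹⁰ configuration.
With 3 monodentate ligands the coordination number is 3.
Three ligands around a d¹⁰ centre minimise repulsion in a trigonal-planar arrangement.

trigonal planar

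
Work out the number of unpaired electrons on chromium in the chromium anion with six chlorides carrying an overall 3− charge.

Summing ligand charges against the −3 overall charge gives an oxidation state of +3 for chromium.
Group 6 minus oxidation state 3 gives a d³ configuration.
In an octahedral field the d³ configuration is t₂g³e_g⁰ (only one arrangement possible), giving 3 unpaired electrons.

3 unpaired electrons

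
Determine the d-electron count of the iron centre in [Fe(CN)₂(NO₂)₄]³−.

d⁵

Each cyanide is −1; each nitro (N-bound nitrite) is −1; balancing the −3 overall charge requires Fe(III).
Iron is a group-8 element; Fe(III) is therefore d⁵.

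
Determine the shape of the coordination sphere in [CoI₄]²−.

Ligand charges: each iodide is −1. With an overall charge of −2 the cobalt centre must be in the +2 oxidation state.
Co sits in group 9, so the d-electron count is 9 − 2 = 7.
Coordination number: 4.
Iodide is a weak-field ligand.
For a high-spin 3d d⁷ ion with weak-field ligands the small Δₜ gives little square-planar CFSE advantage, so four ligands adopt the sterically favoured tetrahedral geometry.

tetrahedral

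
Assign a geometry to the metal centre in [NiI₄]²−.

tetrahedral

Ligand charges: each iodide is −1. With an overall charge of −2 the nickel centre must be in the +2 oxidation state.
Group 10 minus oxidation state 2 gives a d⁸ configuration.
Coordination number: 4.
Iodide is a weak-field ligand.
With weak-field ligands the CFSE gain from square planar is small, so a 3d d⁸ ion takes the sterically preferred tetrahedral geometry.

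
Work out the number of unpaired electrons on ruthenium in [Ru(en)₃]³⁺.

1

Ligand charges: ethylenediamine is neutral. With an overall charge of +3 the ruthenium centre must be in the +3 oxidation state.
Ruthenium is a group-8 element; Ru(III) is therefore d⁵.
Counting donor atoms: 3×ethylenediamine (bidentate) → 6 donors. Coordination number = 6.
The spin state decides the count: a 4d ion has a large Δₒ and is invariably low-spin.
An octahedral low-spin d⁵ ion is t₂g⁵e_g⁰, giving 1 unpaired electron.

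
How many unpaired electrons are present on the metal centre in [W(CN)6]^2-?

Each cyanide is −1; balancing the −2 overall charge requires W(IV).
Tungsten is a group-6 element; W(IV) is therefore d².
In an octahedral field the d² configuration is t₂g²e_g⁰ (only one arrangement possible), giving 2 unpaired electrons.

2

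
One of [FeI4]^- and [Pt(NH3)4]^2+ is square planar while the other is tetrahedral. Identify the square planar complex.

For [FeI4]^-: Ligand charges: each iodide is −1. With an overall charge of −1 the iron centre must be in the +3 oxidation state. Fe sits in group 8, so the d-electron count is 8 − 3 = 5. A high-spin d⁵ ion has zero CFSE in either geometry, so four ligands adopt the sterically favoured tetrahedral geometry. → tetrahedral.
For [Pt(NH3)4]^2+: Ligand charges: ammonia is neutral. With an overall charge of +2 the platinum centre must be in the +2 oxidation state. Platinum is a group-10 element; Pt(II) is therefore d⁸. A 5d d⁸ ion has a large crystal-field splitting; square planar leaves the high-energy d_{x²−y²} orbital empty and maximises CFSE. → square planar.

[Pt(NH3)4]^2+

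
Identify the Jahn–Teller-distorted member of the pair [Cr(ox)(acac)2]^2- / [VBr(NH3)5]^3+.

[Cr(ox)(acac)2]^2-

[Cr(ox)(acac)2]^2-: Ligand charges: each oxalate is −2; each acetylacetonate is −1. With an overall charge of −2 the chromium centre must be in the +2 oxidation state. Cr sits in group 6, so the d-electron count is 6 − 2 = 4. Acetylacetonate and oxalate are weak-field ligands for a first-row metal, so the complex is high-spin. The t₂g³e_g¹ (high-spin) configuration has an unevenly filled e_g set; the Jahn–Teller theorem predicts a tetragonal distortion (typically axial elongation) to lift the degeneracy.
[VBr(NH3)5]^3+: Ligand charges: each bromide is −1; ammonia is neutral. With an overall charge of +3 the vanadium centre must be in the +4 oxidation state. V sits in group 5, so the d-electron count is 5 − 4 = 1. The d¹ configuration leaves the e_g set evenly filled (or empty) — no strong Jahn–Teller driving force.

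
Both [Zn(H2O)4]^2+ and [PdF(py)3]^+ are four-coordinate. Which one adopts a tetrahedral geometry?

[Zn(H2O)4]^2+

For [Zn(H2O)4]^2+: Summing ligand charges against the +2 overall charge gives an oxidation state of +2 for zinc. Group 12 minus oxidation state 2 gives a d¹⁰ configuration. A d¹⁰ ion has no crystal-field stabilisation preference between square planar and tetrahedral, so four ligands adopt the sterically favoured tetrahedral geometry. → tetrahedral.
For [PdF(py)3]^+: Each fluoride is −1; pyridine is neutral; balancing the +1 overall charge requires Pd(II). Pd sits in group 10, so the d-electron count is 10 − 2 = 8. A 4d d⁸ ion has a large crystal-field splitting; square planar leaves the high-energy d_{x²−y²} orbital empty and maximises CFSE. → square planar.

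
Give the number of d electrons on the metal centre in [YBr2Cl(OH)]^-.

d0

Ligand charges: each bromide is −1; each chloride is −1; each hydroxide is −1. With an overall charge of −1 the yttrium centre must be in the +3 oxidation state.
Group 3 minus oxidation state 3 gives a d⁰ configuration.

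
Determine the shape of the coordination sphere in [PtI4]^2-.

Each iodide is −1; balancing the −2 overall charge requires Pt(II).
Group 10 minus oxidation state 2 gives a d⁸ configuration.
Coordination number: 4.
A 5d d⁸ ion has a large crystal-field splitting; square planar leaves the high-energy d_{x²−y²} orbital empty and maximises CFSE.

square planar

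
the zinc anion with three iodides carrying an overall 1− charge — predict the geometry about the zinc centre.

trigonal planar

Ligand charges: each iodide is −1. With an overall charge of −1 the zinc centre must be in the +2 oxidation state.
Group 12 minus oxidation state 2 gives a d¹⁰ configuration.
With 3 monodentate ligands the coordination number is 3.
Three ligands around a d¹⁰ centre minimise repulsion in a trigonal-planar arrangement.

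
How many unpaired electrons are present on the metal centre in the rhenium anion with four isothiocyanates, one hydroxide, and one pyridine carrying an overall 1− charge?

Ligand charges: each isothiocyanate is −1; each hydroxide is −1; pyridine is neutral. With an overall charge of −1 the rhenium centre must be in the +4 oxidation state.
Re sits in group 7, so the d-electron count is 7 − 4 = 3.
In an octahedral field the d³ configuration is t₂g³e_g⁰ (only one arrangement possible), giving 3 unpaired electrons.

3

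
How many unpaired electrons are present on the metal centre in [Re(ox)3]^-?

2

Ligand charges: each oxalate is −2. With an overall charge of −1 the rhenium centre must be in the +5 oxidation state.
Group 7 minus oxidation state 5 gives a d² configuration.
Counting donor atoms: 3×oxalate (bidentate) → 6 donors. Coordination number = 6.
In an octahedral field the d² configuration is t₂g²e_g⁰ (only one arrangement possible), giving 2 unpaired electrons.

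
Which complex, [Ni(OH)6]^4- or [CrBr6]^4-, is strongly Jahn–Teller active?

[Ni(OH)6]^4-: Summing ligand charges against the −4 overall charge gives an oxidation state of +2 for nickel. Nickel is a group-10 element; Ni(II) is therefore d⁸. The d⁸ configuration leaves the e_g set evenly filled (or empty) — no strong Jahn–Teller driving force.
[CrBr6]^4-: Summing ligand charges against the −4 overall charge gives an oxidation state of +2 for chromium. Cr sits in group 6, so the d-electron count is 6 − 2 = 4. Bromide is a weak-field ligand for a first-row metal, so the complex is high-spin. The t₂g³e_g¹ (high-spin) configuration has an unevenly filled e_g set; the Jahn–Teller theorem predicts a tetragonal distortion (typically axial elongation) to lift the degeneracy.

[CrBr6]^4-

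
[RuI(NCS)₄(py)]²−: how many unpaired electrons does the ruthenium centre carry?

Summing ligand charges against the −2 overall charge gives an oxidation state of +3 for ruthenium.
Ruthenium is a group-8 element; Ru(III) is therefore d⁵.
The spin state decides the count: a 4d ion has a large Δₒ and is invariably low-spin.
An octahedral low-spin d⁵ ion is t₂g⁵e_g⁰, giving 1 unpaired electron.

1 unpaired electron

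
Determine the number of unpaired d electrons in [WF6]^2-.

2 unpaired electrons

Summing ligand charges against the −2 overall charge gives an oxidation state of +4 for tungsten.
Group 6 minus oxidation state 4 gives a d² configuration.
In an octahedral field the d² configuration is t₂g²e_g⁰ (only one arrangement possible), giving 2 unpaired electrons.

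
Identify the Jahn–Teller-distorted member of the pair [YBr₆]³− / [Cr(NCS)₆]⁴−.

[Cr(NCS)₆]⁴−

[YBr₆]³−: Each bromide is −1; balancing the −3 overall charge requires Y(III). Y sits in group 3, so the d-electron count is 3 − 3 = 0. The d⁰ configuration leaves the e_g set evenly filled (or empty) — no strong Jahn–Teller driving force.
[Cr(NCS)₆]⁴−: Each isothiocyanate is −1; balancing the −4 overall charge requires Cr(II). Group 6 minus oxidation state 2 gives a d⁴ configuration. Isothiocyanate is a weak-field ligand for a first-row metal, so the complex is high-spin. The t₂g³e_g¹ (high-spin) configuration has an unevenly filled e_g set; the Jahn–Teller theorem predicts a tetragonal distortion (typically axial elongation) to lift the degeneracy.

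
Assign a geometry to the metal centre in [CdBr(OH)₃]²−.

Summing ligand charges against the −2 overall charge gives an oxidation state of +2 for cadmium.
Cadmium is a group-12 element; Cd(II) is therefore d¹⁰.
Coordination number: 4.
A d¹⁰ ion has no crystal-field stabilisation preference between square planar and tetrahedral, so four ligands adopt the sterically favoured tetrahedral geometry.

tetrahedral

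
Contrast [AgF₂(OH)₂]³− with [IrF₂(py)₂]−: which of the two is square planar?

For [AgF₂(OH)₂]³−: Each fluoride is −1; each hydroxide is −1; balancing the −3 overall charge requires Ag(I). Silver is a group-11 element; Ag(I) is therefore d¹⁰. A d¹⁰ ion has no crystal-field stabilisation preference between square planar and tetrahedral, so four ligands adopt the sterically favoured tetrahedral geometry. → tetrahedral.
For [IrF₂(py)₂]−: Each fluoride is −1; pyridine is neutral; balancing the −1 overall charge requires Ir(I). Group 9 minus oxidation state 1 gives a d⁸ configuration. A 5d d⁸ ion has a large crystal-field splitting; square planar leaves the high-energy d_{x²−y²} orbital empty and maximises CFSE. → square planar.

[IrF₂(py)₂]−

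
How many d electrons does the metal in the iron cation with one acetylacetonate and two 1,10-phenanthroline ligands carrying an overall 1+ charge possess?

d⁶

Each acetylacetonate is −1; 1,10-phenanthroline is neutral; balancing the +1 overall charge requires Fe(II).
Fe sits in group 8, so the d-electron count is 8 − 2 = 6.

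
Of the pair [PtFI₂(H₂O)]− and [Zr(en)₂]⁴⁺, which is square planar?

For [PtFI₂(H₂O)]−: Ligand charges: each fluoride is −1; each iodide is −1; water is neutral. With an overall charge of −1 the platinum centre must be in the +2 oxidation state. Platinum is a group-10 element; Pt(II) is therefore d⁸. A 5d d⁸ ion has a large crystal-field splitting; square planar leaves the high-energy d_{x²−y²} orbital empty and maximises CFSE. → square planar.
For [Zr(en)₂]⁴⁺: Ligand charges: ethylenediamine is neutral. With an overall charge of +4 the zirconium centre must be in the +4 oxidation state. Group 4 minus oxidation state 4 gives a d⁰ configuration. A d⁰ ion has no crystal-field stabilisation preference between square planar and tetrahedral, so four ligands adopt the sterically favoured tetrahedral geometry. → tetrahedral.

[PtFI₂(H₂O)]−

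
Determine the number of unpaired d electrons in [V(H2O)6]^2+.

3 unpaired electrons

Ligand charges: water is neutral. With an overall charge of +2 the vanadium centre must be in the +2 oxidation state.
Vanadium is a group-5 element; V(II) is therefore d³.
In an octahedral field the d³ configuration is t₂g³e_g⁰ (only one arrangement possible), giving 3 unpaired electrons.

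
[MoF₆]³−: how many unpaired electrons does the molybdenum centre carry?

3 unpaired electrons

Ligand charges: each fluoride is −1. With an overall charge of −3 the molybdenum centre must be in the +3 oxidation state.
Mo sits in group 6, so the d-electron count is 6 − 3 = 3.
In an octahedral field the d³ configuration is t₂g³e_g⁰ (only one arrangement possible), giving 3 unpaired electrons.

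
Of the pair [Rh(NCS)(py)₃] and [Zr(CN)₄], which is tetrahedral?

For [Rh(NCS)(py)₃]: Summing ligand charges against the 0 overall charge gives an oxidation state of +1 for rhodium. Rh sits in group 9, so the d-electron count is 9 − 1 = 8. A 4d d⁸ ion has a large crystal-field splitting; square planar leaves the high-energy d_{x²−y²} orbital empty and maximises CFSE. → square planar.
For [Zr(CN)₄]: Summing ligand charges against the 0 overall charge gives an oxidation state of +4 for zirconium. Zirconium is a group-4 element; Zr(IV) is therefore d⁰. A d⁰ ion has no crystal-field stabilisation preference between square planar and tetrahedral, so four ligands adopt the sterically favoured tetrahedral geometry. → tetrahedral.

[Zr(CN)₄]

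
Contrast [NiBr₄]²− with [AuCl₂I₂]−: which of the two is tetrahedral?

For [NiBr₄]²−: Each bromide is −1; balancing the −2 overall charge requires Ni(II). Ni sits in group 10, so the d-electron count is 10 − 2 = 8. Bromide is a weak-field ligand. With weak-field ligands the CFSE gain from square planar is small, so a 3d d⁸ ion takes the sterically preferred tetrahedral geometry. → tetrahedral.
For [AuCl₂I₂]−: Ligand charges: each chloride is −1; each iodide is −1. With an overall charge of −1 the gold centre must be in the +3 oxidation state. Group 11 minus oxidation state 3 gives a d⁸ configuration. A 5d d⁸ ion has a large crystal-field splitting; square planar leaves the high-energy d_{x²−y²} orbital empty and maximises CFSE. → square planar.

[NiBr₄]²−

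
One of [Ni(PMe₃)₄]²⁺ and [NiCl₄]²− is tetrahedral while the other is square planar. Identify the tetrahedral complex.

[NiCl₄]²−

For [Ni(PMe₃)₄]²⁺: Ligand charges: trimethylphosphine is neutral. With an overall charge of +2 the nickel centre must be in the +2 oxidation state. Group 10 minus oxidation state 2 gives a d⁸ configuration. Trimethylphosphine is a strong-field ligand (high in the spectrochemical series). A 3d d⁸ ion with strong-field ligands gains enough CFSE to favour square planar over tetrahedral. → square planar.
For [NiCl₄]²−: Each chloride is −1; balancing the −2 overall charge requires Ni(II). Nickel is a group-10 element; Ni(II) is therefore d⁸. Chloride is a weak-field ligand. With weak-field ligands the CFSE gain from square planar is small, so a 3d d⁸ ion takes the sterically preferred tetrahedral geometry. → tetrahedral.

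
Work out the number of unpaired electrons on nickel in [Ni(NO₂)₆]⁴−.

2

Summing ligand charges against the −4 overall charge gives an oxidation state of +2 for nickel.
Group 10 minus oxidation state 2 gives a d⁸ configuration.
In an octahedral field the d⁸ configuration is t₂g⁶e_g² (only one arrangement possible), giving 2 unpaired electrons.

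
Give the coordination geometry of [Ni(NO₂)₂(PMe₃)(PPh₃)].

Ligand charges: each nitro (N-bound nitrite) is −1; trimethylphosphine is neutral; triphenylphosphine is neutral. With an overall charge of 0 the nickel centre must be in the +2 oxidation state.
Ni sits in group 10, so the d-electron count is 10 − 2 = 8.
Coordination number: 4.
Nitro (N-bound nitrite), trimethylphosphine, and triphenylphosphine are strong-field ligands (high in the spectrochemical series).
A 3d d⁸ ion with strong-field ligands gains enough CFSE to favour square planar over tetrahedral.

square planar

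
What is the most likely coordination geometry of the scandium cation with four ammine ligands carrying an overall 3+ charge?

tetrahedral

Summing ligand charges against the +3 overall charge gives an oxidation state of +3 for scandium.
Group 3 minus oxidation state 3 gives a d⁰ configuration.
With 4 monodentate ligands the coordination number is 4.
A d⁰ ion has no crystal-field stabilisation preference between square planar and tetrahedral, so four ligands adopt the sterically favoured tetrahedral geometry.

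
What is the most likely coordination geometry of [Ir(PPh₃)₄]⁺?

square planar

Triphenylphosphine is neutral; balancing the +1 overall charge requires Ir(I).
Iridium is a group-9 element; Ir(I) is therefore d⁸.
With 4 monodentate ligands the coordination number is 4.
A 5d d⁸ ion has a large crystal-field splitting; square planar leaves the high-energy d_{x²−y²} orbital empty and maximises CFSE.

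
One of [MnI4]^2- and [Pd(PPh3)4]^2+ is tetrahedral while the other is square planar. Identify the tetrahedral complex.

[MnI4]^2-

For [MnI4]^2-: Each iodide is −1; balancing the −2 overall charge requires Mn(II). Mn sits in group 7, so the d-electron count is 7 − 2 = 5. A high-spin d⁵ ion has zero CFSE in either geometry, so four ligands adopt the sterically favoured tetrahedral geometry. → tetrahedral.
For [Pd(PPh3)4]^2+: Summing ligand charges against the +2 overall charge gives an oxidation state of +2 for palladium. Palladium is a group-10 element; Pd(II) is therefore d⁸. A 4d d⁸ ion has a large crystal-field splitting; square planar leaves the high-energy d_{x²−y²} orbital empty and maximises CFSE. → square planar.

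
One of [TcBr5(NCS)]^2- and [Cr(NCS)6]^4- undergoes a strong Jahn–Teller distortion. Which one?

[Cr(NCS)6]^4-

[TcBr5(NCS)]^2-: Each bromide is −1; each isothiocyanate is −1; balancing the −2 overall charge requires Tc(IV). Tc sits in group 7, so the d-electron count is 7 − 4 = 3. The d³ configuration leaves the e_g set evenly filled (or empty) — no strong Jahn–Teller driving force.
[Cr(NCS)6]^4-: Ligand charges: each isothiocyanate is −1. With an overall charge of −4 the chromium centre must be in the +2 oxidation state. Cr sits in group 6, so the d-electron count is 6 − 2 = 4. Isothiocyanate is a weak-field ligand for a first-row metal, so the complex is high-spin. The t₂g³e_g¹ (high-spin) configuration has an unevenly filled e_g set; the Jahn–Teller theorem predicts a tetragonal distortion (typically axial elongation) to lift the degeneracy.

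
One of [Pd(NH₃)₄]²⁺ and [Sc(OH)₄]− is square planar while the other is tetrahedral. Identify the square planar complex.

For [Pd(NH₃)₄]²⁺: Ligand charges: ammonia is neutral. With an overall charge of +2 the palladium centre must be in the +2 oxidation state. Group 10 minus oxidation state 2 gives a d⁸ configuration. A 4d d⁸ ion has a large crystal-field splitting; square planar leaves the high-energy d_{x²−y²} orbital empty and maximises CFSE. → square planar.
For [Sc(OH)₄]−: Ligand charges: each hydroxide is −1. With an overall charge of −1 the scandium centre must be in the +3 oxidation state. Scandium is a group-3 element; Sc(III) is therefore d⁰. A d⁰ ion has no crystal-field stabilisation preference between square planar and tetrahedral, so four ligands adopt the sterically favoured tetrahedral geometry. → tetrahedral.

[Pd(NH₃)₄]²⁺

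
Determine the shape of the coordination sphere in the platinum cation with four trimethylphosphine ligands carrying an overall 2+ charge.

Ligand charges: trimethylphosphine is neutral. With an overall charge of +2 the platinum centre must be in the +2 oxidation state.
Pt sits in group 10, so the d-electron count is 10 − 2 = 8.
Coordination number: 4.
A 5d d⁸ ion has a large crystal-field splitting; square planar leaves the high-energy d_{x²−y²} orbital empty and maximises CFSE.

square planar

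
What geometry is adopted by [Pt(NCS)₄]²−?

Summing ligand charges against the −2 overall charge gives an oxidation state of +2 for platinum.
Pt sits in group 10, so the d-electron count is 10 − 2 = 8.
With 4 monodentate ligands the coordination number is 4.
A 5d d⁸ ion has a large crystal-field splitting; square planar leaves the high-energy d_{x²−y²} orbital empty and maximises CFSE.

square planar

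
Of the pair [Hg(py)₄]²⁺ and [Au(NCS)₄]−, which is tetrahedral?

For [Hg(py)₄]²⁺: Ligand charges: pyridine is neutral. With an overall charge of +2 the mercury centre must be in the +2 oxidation state. Hg sits in group 12, so the d-electron count is 12 − 2 = 10. A d¹⁰ ion has no crystal-field stabilisation preference between square planar and tetrahedral, so four ligands adopt the sterically favoured tetrahedral geometry. → tetrahedral.
For [Au(NCS)₄]−: Summing ligand charges against the −1 overall charge gives an oxidation state of +3 for gold. Au sits in group 11, so the d-electron count is 11 − 3 = 8. A 5d d⁸ ion has a large crystal-field splitting; square planar leaves the high-energy d_{x²−y²} orbital empty and maximises CFSE. → square planar.

[Hg(py)₄]²⁺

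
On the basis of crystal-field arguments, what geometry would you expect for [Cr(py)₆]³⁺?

octahedral

Summing ligand charges against the +3 overall charge gives an oxidation state of +3 for chromium.
Chromium is a group-6 element; Cr(III) is therefore d³.
With 6 monodentate ligands the coordination number is 6.
Six donors around a single metal centre give an octahedral coordination sphere.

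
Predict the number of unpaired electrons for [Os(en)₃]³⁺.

1

Ligand charges: ethylenediamine is neutral. With an overall charge of +3 the osmium centre must be in the +3 oxidation state.
Group 8 minus oxidation state 3 gives a d⁵ configuration.
Counting donor atoms: 3×ethylenediamine (bidentate) → 6 donors. Coordination number = 6.
The spin state decides the count: a 5d ion has a large Δₒ and is invariably low-spin.
An octahedral low-spin d⁵ ion is t₂g⁵e_g⁰, giving 1 unpaired electron.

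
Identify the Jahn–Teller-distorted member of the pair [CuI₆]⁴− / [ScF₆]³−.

[CuI₆]⁴−: Summing ligand charges against the −4 overall charge gives an oxidation state of +2 for copper. Copper is a group-11 element; Cu(II) is therefore d⁹. The t₂g⁶e_g³ configuration has an unevenly filled e_g set; the Jahn–Teller theorem predicts a tetragonal distortion (typically axial elongation) to lift the degeneracy.
[ScF₆]³−: Ligand charges: each fluoride is −1. With an overall charge of −3 the scandium centre must be in the +3 oxidation state. Group 3 minus oxidation state 3 gives a d⁰ configuration. The d⁰ configuration leaves the e_g set evenly filled (or empty) — no strong Jahn–Teller driving force.

[CuI₆]⁴−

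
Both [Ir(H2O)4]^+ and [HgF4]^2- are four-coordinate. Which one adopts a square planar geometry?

[Ir(H2O)4]^+

For [Ir(H2O)4]^+: Water is neutral; balancing the +1 overall charge requires Ir(I). Iridium is a group-9 element; Ir(I) is therefore d⁸. A 5d d⁸ ion has a large crystal-field splitting; square planar leaves the high-energy d_{x²−y²} orbital empty and maximises CFSE. → square planar.
For [HgF4]^2-: Each fluoride is −1; balancing the −2 overall charge requires Hg(II). Group 12 minus oxidation state 2 gives a d¹⁰ configuration. A d¹⁰ ion has no crystal-field stabilisation preference between square planar and tetrahedral, so four ligands adopt the sterically favoured tetrahedral geometry. → tetrahedral.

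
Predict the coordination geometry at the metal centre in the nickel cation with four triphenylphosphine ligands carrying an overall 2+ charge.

square planar

Ligand charges: triphenylphosphine is neutral. With an overall charge of +2 the nickel centre must be in the +2 oxidation state.
Ni sits in group 10, so the d-electron count is 10 − 2 = 8.
Coordination number: 4.
Triphenylphosphine is a strong-field ligand (high in the spectrochemical series).
A 3d d⁸ ion with strong-field ligands gains enough CFSE to favour square planar over tetrahedral.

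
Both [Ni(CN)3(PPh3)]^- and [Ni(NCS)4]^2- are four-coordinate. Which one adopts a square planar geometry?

For [Ni(CN)3(PPh3)]^-: Summing ligand charges against the −1 overall charge gives an oxidation state of +2 for nickel. Ni sits in group 10, so the d-electron count is 10 − 2 = 8. Cyanide and triphenylphosphine are strong-field ligands (high in the spectrochemical series). A 3d d⁸ ion with strong-field ligands gains enough CFSE to favour square planar over tetrahedral. → square planar.
For [Ni(NCS)4]^2-: Each isothiocyanate is −1; balancing the −2 overall charge requires Ni(II). Nickel is a group-10 element; Ni(II) is therefore d⁸. Isothiocyanate is a weak-field ligand. With weak-field ligands the CFSE gain from square planar is small, so a 3d d⁸ ion takes the sterically preferred tetrahedral geometry. → tetrahedral.

[Ni(CN)3(PPh3)]^-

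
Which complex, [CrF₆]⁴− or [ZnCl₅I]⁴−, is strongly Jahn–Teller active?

[CrF₆]⁴−: Summing ligand charges against the −4 overall charge gives an oxidation state of +2 for chromium. Chromium is a group-6 element; Cr(II) is therefore d⁴. Fluoride is a weak-field ligand for a first-row metal, so the complex is high-spin. The t₂g³e_g¹ (high-spin) configuration has an unevenly filled e_g set; the Jahn–Teller theorem predicts a tetragonal distortion (typically axial elongation) to lift the degeneracy.
[ZnCl₅I]⁴−: Ligand charges: each chloride is −1; each iodide is −1. With an overall charge of −4 the zinc centre must be in the +2 oxidation state. Zn sits in group 12, so the d-electron count is 12 − 2 = 10. The d¹⁰ configuration leaves the e_g set evenly filled (or empty) — no strong Jahn–Teller driving force.

[CrF₆]⁴−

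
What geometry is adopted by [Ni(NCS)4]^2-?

tetrahedral

Ligand charges: each isothiocyanate is −1. With an overall charge of −2 the nickel centre must be in the +2 oxidation state.
Ni sits in group 10, so the d-electron count is 10 − 2 = 8.
With 4 monodentate ligands the coordination number is 4.
Isothiocyanate is a weak-field ligand.
With weak-field ligands the CFSE gain from square planar is small, so a 3d d⁸ ion takes the sterically preferred tetrahedral geometry.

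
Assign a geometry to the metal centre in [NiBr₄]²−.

Each bromide is −1; balancing the −2 overall charge requires Ni(II).
Ni sits in group 10, so the d-electron count is 10 − 2 = 8.
Coordination number: 4.
Bromide is a weak-field ligand.
With weak-field ligands the CFSE gain from square planar is small, so a 3d d⁸ ion takes the sterically preferred tetrahedral geometry.

tetrahedral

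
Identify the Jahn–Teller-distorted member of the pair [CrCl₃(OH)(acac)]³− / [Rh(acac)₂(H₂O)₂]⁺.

[CrCl₃(OH)(acac)]³−: Ligand charges: each chloride is −1; each hydroxide is −1; each acetylacetonate is −1. With an overall charge of −3 the chromium centre must be in the +2 oxidation state. Chromium is a group-6 element; Cr(II) is therefore d⁴. Acetylacetonate, chloride, and hydroxide are weak-field ligands for a first-row metal, so the complex is high-spin. The t₂g³e_g¹ (high-spin) configuration has an unevenly filled e_g set; the Jahn–Teller theorem predicts a tetragonal distortion (typically axial elongation) to lift the degeneracy.
[Rh(acac)₂(H₂O)₂]⁺: Each acetylacetonate is −1; water is neutral; balancing the +1 overall charge requires Rh(III). Rhodium is a group-9 element; Rh(III) is therefore d⁶. A 4d ion has a large Δₒ and is invariably low-spin. The d⁶ configuration leaves the e_g set evenly filled (or empty) — no strong Jahn–Teller driving force.

[CrCl₃(OH)(acac)]³−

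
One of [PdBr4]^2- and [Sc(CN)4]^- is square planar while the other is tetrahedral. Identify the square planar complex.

[PdBr4]^2-

For [PdBr4]^2-: Ligand charges: each bromide is −1. With an overall charge of −2 the palladium centre must be in the +2 oxidation state. Group 10 minus oxidation state 2 gives a d⁸ configuration. A 4d d⁸ ion has a large crystal-field splitting; square planar leaves the high-energy d_{x²−y²} orbital empty and maximises CFSE. → square planar.
For [Sc(CN)4]^-: Ligand charges: each cyanide is −1. With an overall charge of −1 the scandium centre must be in the +3 oxidation state. Group 3 minus oxidation state 3 gives a d⁰ configuration. A d⁰ ion has no crystal-field stabilisation preference between square planar and tetrahedral, so four ligands adopt the sterically favoured tetrahedral geometry. → tetrahedral.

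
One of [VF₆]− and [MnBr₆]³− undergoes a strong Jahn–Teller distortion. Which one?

[MnBr₆]³−

[VF₆]−: Ligand charges: each fluoride is −1. With an overall charge of −1 the vanadium centre must be in the +5 oxidation state. V sits in group 5, so the d-electron count is 5 − 5 = 0. The d⁰ configuration leaves the e_g set evenly filled (or empty) — no strong Jahn–Teller driving force.
[MnBr₆]³−: Ligand charges: each bromide is −1. With an overall charge of −3 the manganese centre must be in the +3 oxidation state. Manganese is a group-7 element; Mn(III) is therefore d⁴. Bromide is a weak-field ligand for a first-row metal, so the complex is high-spin. The t₂g³e_g¹ (high-spin) configuration has an unevenly filled e_g set; the Jahn–Teller theorem predicts a tetragonal distortion (typically axial elongation) to lift the degeneracy.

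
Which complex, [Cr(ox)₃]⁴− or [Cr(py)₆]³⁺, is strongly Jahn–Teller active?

[Cr(ox)₃]⁴−: Each oxalate is −2; balancing the −4 overall charge requires Cr(II). Chromium is a group-6 element; Cr(II) is therefore d⁴. Oxalate is a weak-field ligand for a first-row metal, so the complex is high-spin. The t₂g³e_g¹ (high-spin) configuration has an unevenly filled e_g set; the Jahn–Teller theorem predicts a tetragonal distortion (typically axial elongation) to lift the degeneracy.
[Cr(py)₆]³⁺: Summing ligand charges against the +3 overall charge gives an oxidation state of +3 for chromium. Chromium is a group-6 element; Cr(III) is therefore d³. The d³ configuration leaves the e_g set evenly filled (or empty) — no strong Jahn–Teller driving force.

[Cr(ox)₃]⁴−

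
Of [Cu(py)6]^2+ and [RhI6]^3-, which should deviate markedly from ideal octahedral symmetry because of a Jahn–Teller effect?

[Cu(py)6]^2+

[Cu(py)6]^2+: Pyridine is neutral; balancing the +2 overall charge requires Cu(II). Copper is a group-11 element; Cu(II) is therefore d⁹. The t₂g⁶e_g³ configuration has an unevenly filled e_g set; the Jahn–Teller theorem predicts a tetragonal distortion (typically axial elongation) to lift the degeneracy.
[RhI6]^3-: Each iodide is −1; balancing the −3 overall charge requires Rh(III). Rh sits in group 9, so the d-electron count is 9 − 3 = 6. A 4d ion has a large Δₒ and is invariably low-spin. The d⁶ configuration leaves the e_g set evenly filled (or empty) — no strong Jahn–Teller driving force.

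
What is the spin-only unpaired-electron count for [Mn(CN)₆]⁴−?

1 unpaired electron

Ligand charges: each cyanide is −1. With an overall charge of −4 the manganese centre must be in the +2 oxidation state.
Mn sits in group 7, so the d-electron count is 7 − 2 = 5.
The spin state decides the count: Cyanide is a strong-field ligand (high in the spectrochemical series) for a first-row metal, so the complex is low-spin.
An octahedral low-spin d⁵ ion is t₂g⁵e_g⁰, giving 1 unpaired electron.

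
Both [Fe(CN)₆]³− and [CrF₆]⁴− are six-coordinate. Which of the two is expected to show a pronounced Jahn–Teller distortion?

[CrF₆]⁴−

[Fe(CN)₆]³−: Ligand charges: each cyanide is −1. With an overall charge of −3 the iron centre must be in the +3 oxidation state. Group 8 minus oxidation state 3 gives a d⁵ configuration. Cyanide is a strong-field ligand (high in the spectrochemical series) for a first-row metal, so the complex is low-spin. The d⁵ configuration leaves the e_g set evenly filled (or empty) — no strong Jahn–Teller driving force.
[CrF₆]⁴−: Summing ligand charges against the −4 overall charge gives an oxidation state of +2 for chromium. Chromium is a group-6 element; Cr(II) is therefore d⁴. Fluoride is a weak-field ligand for a first-row metal, so the complex is high-spin. The t₂g³e_g¹ (high-spin) configuration has an unevenly filled e_g set; the Jahn–Teller theorem predicts a tetragonal distortion (typically axial elongation) to lift the degeneracy.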